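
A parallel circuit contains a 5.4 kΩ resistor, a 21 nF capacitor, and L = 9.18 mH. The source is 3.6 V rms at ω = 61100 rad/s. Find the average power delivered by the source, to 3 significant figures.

2.40 mW

X_L = ωL = 561 Ω
X_C = 1/(ωC) = 779 Ω
Parallel: admittances add. Y = 1/R + 1/(jωL) + jωC
Y = (0.000185 − j0.000500) S
|Y| = 0.000533 S → |Z| = 1/|Y| = 1880 Ω, ∠Z = −∠Y = 69.7°
I = V/|Z| = 1.92 mA
P = VI cos φ = 3.6 × 0.00192 × cos(69.7°) = 2.40 mW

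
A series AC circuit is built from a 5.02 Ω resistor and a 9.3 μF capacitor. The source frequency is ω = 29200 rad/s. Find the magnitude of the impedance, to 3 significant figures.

X_C = 1/(ωC) = 3.68 Ω
Z = 5.02 − j3.68 Ω
|Z| = √(5.02² + 3.68²) = 6.23 Ω

6.23 Ω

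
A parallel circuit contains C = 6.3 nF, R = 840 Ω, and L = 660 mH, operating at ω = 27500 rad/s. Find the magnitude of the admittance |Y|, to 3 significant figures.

X_L = ωL = 18200 Ω
X_C = 1/(ωC) = 5770 Ω
Parallel: admittances add. Y = 1/R + 1/(jωL) + jωC
Y = (0.00119 + j0.000118) S
|Y| = 0.00120 S → |Z| = 1/|Y| = 836 Ω, ∠Z = −∠Y = -5.67°

1.20 mS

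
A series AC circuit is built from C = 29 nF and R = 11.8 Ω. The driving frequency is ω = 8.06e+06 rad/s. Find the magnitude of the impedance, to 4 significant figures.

12.55 Ω

X_C = 1/(ωC) = 4.278 Ω
Z = 11.80 − j4.278 Ω
|Z| = √(11.80² + 4.278²) = 12.55 Ω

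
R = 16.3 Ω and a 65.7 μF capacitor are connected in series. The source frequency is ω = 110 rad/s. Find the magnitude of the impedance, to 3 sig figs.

X_C = 1/(ωC) = 138 Ω
Z = 16.3 − j138 Ω
|Z| = √(16.3² + 138²) = 139 Ω

139 Ω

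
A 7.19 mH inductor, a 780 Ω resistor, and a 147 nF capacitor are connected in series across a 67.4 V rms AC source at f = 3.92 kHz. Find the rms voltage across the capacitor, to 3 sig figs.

23.7 V

ω = 2πf = 24630 rad/s
X_L = ωL = 177 Ω
X_C = 1/(ωC) = 276 Ω
Net reactance X = X_L − X_C = -99.1 Ω
Z = 780 − j99.1 Ω
|Z| = √(780² + 99.1²) = 786 Ω
I = V/|Z| = 85.7 mA
V_C = I·|Z_C| = 0.0857 × 276 = 23.7 V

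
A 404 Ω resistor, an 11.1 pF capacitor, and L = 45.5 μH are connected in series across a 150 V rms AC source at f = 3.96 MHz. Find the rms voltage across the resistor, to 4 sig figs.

ω = 2πf = 2.488e+07 rad/s
X_L = ωL = 1132 Ω
X_C = 1/(ωC) = 3621 Ω
Net reactance X = X_L − X_C = -2489 Ω
Z = 404.0 − j2489 Ω
|Z| = √(404.0² + 2489²) = 2521 Ω
I = V/|Z| = 59.49 mA
V_R = I·|Z_R| = 0.05949 × 404.0 = 24.04 V

24.04 V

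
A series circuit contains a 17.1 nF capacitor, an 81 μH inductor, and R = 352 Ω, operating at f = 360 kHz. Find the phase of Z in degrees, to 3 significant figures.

24.1°

ω = 2πf = 2.262e+06 rad/s
X_L = ωL = 183 Ω
X_C = 1/(ωC) = 25.9 Ω
Net reactance X = X_L − X_C = 157 Ω
Z = 352 + j157 Ω
|Z| = √(352² + 157²) = 386 Ω
∠Z = arctan(157/352) = 24.1°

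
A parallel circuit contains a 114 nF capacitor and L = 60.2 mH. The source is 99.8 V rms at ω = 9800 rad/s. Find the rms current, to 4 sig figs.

57.67 mA

X_L = ωL = 590.0 Ω
X_C = 1/(ωC) = 895.1 Ω
Parallel: admittances add. Y = 1/(jωL) + jωC
Y = (0 − j0.0005778) S
|Y| = 0.0005778 S → |Z| = 1/|Y| = 1731 Ω, ∠Z = −∠Y = 90.00°
I = V/|Z| = 99.8/1731 = 57.67 mA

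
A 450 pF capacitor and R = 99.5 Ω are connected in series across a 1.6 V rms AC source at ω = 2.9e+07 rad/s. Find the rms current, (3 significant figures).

X_C = 1/(ωC) = 76.6 Ω
Z = 99.5 − j76.6 Ω
|Z| = √(99.5² + 76.6²) = 126 Ω
I = V/|Z| = 1.6/126 = 12.7 mA

12.7 mA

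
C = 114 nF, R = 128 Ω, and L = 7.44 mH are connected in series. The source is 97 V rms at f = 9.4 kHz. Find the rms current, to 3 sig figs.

305 mA

ω = 2πf = 59060 rad/s
X_L = ωL = 439 Ω
X_C = 1/(ωC) = 149 Ω
Net reactance X = X_L − X_C = 291 Ω
Z = 128 + j291 Ω
|Z| = √(128² + 291²) = 318 Ω
I = V/|Z| = 97/318 = 305 mA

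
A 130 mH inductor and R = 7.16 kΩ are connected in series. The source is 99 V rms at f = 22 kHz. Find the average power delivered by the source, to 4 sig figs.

187.5 mW

ω = 2πf = 138200 rad/s
X_L = ωL = 17970 Ω
Z = 7160 + j17970 Ω
|Z| = √(7160² + 17970²) = 19340 Ω
∠Z = arctan(17970/7160) = 68.28°
I = V/|Z| = 5.118 mA
P = VI cos φ = 99 × 0.005118 × cos(68.28°) = 187.5 mW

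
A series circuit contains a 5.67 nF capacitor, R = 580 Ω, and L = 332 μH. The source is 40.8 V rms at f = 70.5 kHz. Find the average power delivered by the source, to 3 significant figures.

2.42 W

ω = 2πf = 443000 rad/s
X_L = ωL = 147 Ω
X_C = 1/(ωC) = 398 Ω
Net reactance X = X_L − X_C = -251 Ω
Z = 580 − j251 Ω
|Z| = √(580² + 251²) = 632 Ω
∠Z = arctan(-251/580) = -23.4°
I = V/|Z| = 64.6 mA
P = VI cos φ = 40.8 × 0.0646 × cos(-23.4°) = 2.42 W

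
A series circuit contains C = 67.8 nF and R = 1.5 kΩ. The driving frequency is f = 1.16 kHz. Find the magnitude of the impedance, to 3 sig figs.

ω = 2πf = 7288 rad/s
X_C = 1/(ωC) = 2020 Ω
Z = 1500 − j2020 Ω
|Z| = √(1500² + 2020²) = 2520 Ω

2520 Ω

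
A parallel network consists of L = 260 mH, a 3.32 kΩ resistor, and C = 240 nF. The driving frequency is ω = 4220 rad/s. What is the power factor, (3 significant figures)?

0.948

X_L = ωL = 1100 Ω
X_C = 1/(ωC) = 987 Ω
Parallel: admittances add. Y = 1/R + 1/(jωL) + jωC
Y = (0.000301 + j0.000101) S
|Y| = 0.000318 S → |Z| = 1/|Y| = 3150 Ω, ∠Z = −∠Y = -18.6°
cos φ = cos(-18.6°) = 0.948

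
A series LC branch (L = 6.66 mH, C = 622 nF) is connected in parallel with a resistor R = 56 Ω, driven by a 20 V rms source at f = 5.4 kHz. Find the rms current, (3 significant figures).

374 mA

ω = 2πf = 33930 rad/s
X_L = ωL = 226 Ω
X_C = 1/(ωC) = 47.4 Ω
Branch 1: Z₁ = R = 56.0 Ω
Branch 2 (series LC): Z₂ = j(X_L − X_C) = j179 Ω
Parallel: Z = Z₁Z₂/(Z₁+Z₂), |Z| = 53.4 Ω, ∠Z = 17.4°
I = V/|Z| = 20/53.4 = 374 mA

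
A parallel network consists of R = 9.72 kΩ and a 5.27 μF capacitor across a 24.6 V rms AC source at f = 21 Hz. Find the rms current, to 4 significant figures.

ω = 2πf = 131.9 rad/s
X_C = 1/(ωC) = 1438 Ω
Parallel: admittances add. Y = 1/R + jωC
Y = (0.0001029 + j0.0006954) S
|Y| = 0.0007029 S → |Z| = 1/|Y| = 1423 Ω, ∠Z = −∠Y = -81.58°
I = V/|Z| = 24.6/1423 = 17.29 mA

17.29 mA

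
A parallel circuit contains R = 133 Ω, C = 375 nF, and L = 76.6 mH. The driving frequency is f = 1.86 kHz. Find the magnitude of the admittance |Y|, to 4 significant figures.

8.197 mS

ω = 2πf = 11690 rad/s
X_L = ωL = 895.2 Ω
X_C = 1/(ωC) = 228.2 Ω
Parallel: admittances add. Y = 1/R + 1/(jωL) + jωC
Y = (0.007519 + j0.003265) S
|Y| = 0.008197 S → |Z| = 1/|Y| = 122.0 Ω, ∠Z = −∠Y = -23.48°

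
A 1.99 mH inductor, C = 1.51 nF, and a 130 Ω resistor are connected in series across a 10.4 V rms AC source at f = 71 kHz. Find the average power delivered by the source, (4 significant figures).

37.69 mW

ω = 2πf = 446100 rad/s
X_L = ωL = 887.8 Ω
X_C = 1/(ωC) = 1485 Ω
Net reactance X = X_L − X_C = -596.8 Ω
Z = 130.0 − j596.8 Ω
|Z| = √(130.0² + 596.8²) = 610.8 Ω
∠Z = arctan(-596.8/130.0) = -77.71°
I = V/|Z| = 17.03 mA
P = VI cos φ = 10.4 × 0.01703 × cos(-77.71°) = 37.69 mW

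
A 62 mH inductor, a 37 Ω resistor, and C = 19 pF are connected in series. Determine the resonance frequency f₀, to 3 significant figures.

147 kHz

ω₀ = 1/√(LC) = 1/√(0.062 × 1.9e-11) = 921400 rad/s
f₀ = ω₀/(2π) = 147 kHz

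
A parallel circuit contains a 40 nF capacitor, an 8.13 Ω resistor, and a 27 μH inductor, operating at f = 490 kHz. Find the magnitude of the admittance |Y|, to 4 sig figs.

ω = 2πf = 3.079e+06 rad/s
X_L = ωL = 83.13 Ω
X_C = 1/(ωC) = 8.120 Ω
Parallel: admittances add. Y = 1/R + 1/(jωL) + jωC
Y = (0.1230 + j0.1111) S
|Y| = 0.1658 S → |Z| = 1/|Y| = 6.033 Ω, ∠Z = −∠Y = -42.09°

165.8 mS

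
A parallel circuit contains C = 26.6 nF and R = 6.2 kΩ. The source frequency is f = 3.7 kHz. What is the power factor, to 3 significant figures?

ω = 2πf = 23250 rad/s
X_C = 1/(ωC) = 1620 Ω
Parallel: admittances add. Y = 1/R + jωC
Y = (0.000161 + j0.000618) S
|Y| = 0.000639 S → |Z| = 1/|Y| = 1560 Ω, ∠Z = −∠Y = -75.4°
cos φ = cos(-75.4°) = 0.252

0.252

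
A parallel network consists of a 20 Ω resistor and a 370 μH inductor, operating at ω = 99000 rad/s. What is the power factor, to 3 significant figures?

X_L = ωL = 36.6 Ω
Parallel: admittances add. Y = 1/R + 1/(jωL)
Y = (0.0500 − j0.0273) S
|Y| = 0.0570 S → |Z| = 1/|Y| = 17.6 Ω, ∠Z = −∠Y = 28.6°
cos φ = cos(28.6°) = 0.878

0.878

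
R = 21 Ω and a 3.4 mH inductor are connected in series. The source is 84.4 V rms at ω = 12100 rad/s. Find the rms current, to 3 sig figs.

1.83 A

X_L = ωL = 41.1 Ω
Z = 21.0 + j41.1 Ω
|Z| = √(21.0² + 41.1²) = 46.2 Ω
I = V/|Z| = 84.4/46.2 = 1.83 A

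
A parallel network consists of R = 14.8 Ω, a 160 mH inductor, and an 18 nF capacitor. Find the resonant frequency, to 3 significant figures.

2.97 kHz

ω₀ = 1/√(LC) = 1/√(0.16 × 1.8e-08) = 18630 rad/s
f₀ = ω₀/(2π) = 2.97 kHz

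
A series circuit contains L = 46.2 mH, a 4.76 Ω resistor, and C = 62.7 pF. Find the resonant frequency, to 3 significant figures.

93.5 kHz

ω₀ = 1/√(LC) = 1/√(0.0462 × 6.27e-11) = 587600 rad/s
f₀ = ω₀/(2π) = 93.5 kHz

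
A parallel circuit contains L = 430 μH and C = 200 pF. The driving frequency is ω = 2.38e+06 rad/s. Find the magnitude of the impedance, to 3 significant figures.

X_L = ωL = 1020 Ω
X_C = 1/(ωC) = 2100 Ω
Parallel: admittances add. Y = 1/(jωL) + jωC
Y = (0 − j0.000501) S
|Y| = 0.000501 S → |Z| = 1/|Y| = 2000 Ω, ∠Z = −∠Y = 90.0°

2000 Ω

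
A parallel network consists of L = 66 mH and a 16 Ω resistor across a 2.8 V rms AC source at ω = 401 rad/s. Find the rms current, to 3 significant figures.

204 mA

X_L = ωL = 26.5 Ω
Parallel: admittances add. Y = 1/R + 1/(jωL)
Y = (0.0625 − j0.0378) S
|Y| = 0.0730 S → |Z| = 1/|Y| = 13.7 Ω, ∠Z = −∠Y = 31.2°
I = V/|Z| = 2.8/13.7 = 204 mA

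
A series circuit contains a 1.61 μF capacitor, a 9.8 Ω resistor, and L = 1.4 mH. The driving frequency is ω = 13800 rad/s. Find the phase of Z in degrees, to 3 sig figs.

X_L = ωL = 19.3 Ω
X_C = 1/(ωC) = 45.0 Ω
Net reactance X = X_L − X_C = -25.7 Ω
Z = 9.80 − j25.7 Ω
|Z| = √(9.80² + 25.7²) = 27.5 Ω
∠Z = arctan(-25.7/9.80) = -69.1°

-69.1°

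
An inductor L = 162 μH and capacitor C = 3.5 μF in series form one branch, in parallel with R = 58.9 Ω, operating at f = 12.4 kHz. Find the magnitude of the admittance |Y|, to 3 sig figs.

ω = 2πf = 77910 rad/s
X_L = ωL = 12.6 Ω
X_C = 1/(ωC) = 3.67 Ω
Branch 1: Z₁ = R = 58.9 Ω
Branch 2 (series LC): Z₂ = j(X_L − X_C) = j8.95 Ω
Parallel: Z = Z₁Z₂/(Z₁+Z₂), |Z| = 8.85 Ω, ∠Z = 81.4°
|Y| = 1/|Z| = 113 mS

113 mS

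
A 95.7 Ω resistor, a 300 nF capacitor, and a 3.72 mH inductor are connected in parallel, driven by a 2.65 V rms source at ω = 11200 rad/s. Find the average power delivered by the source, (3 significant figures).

73.4 mW

X_L = ωL = 41.7 Ω
X_C = 1/(ωC) = 298 Ω
Parallel: admittances add. Y = 1/R + 1/(jωL) + jωC
Y = (0.0104 − j0.0206) S
|Y| = 0.0231 S → |Z| = 1/|Y| = 43.2 Ω, ∠Z = −∠Y = 63.2°
I = V/|Z| = 61.3 mA
P = VI cos φ = 2.65 × 0.0613 × cos(63.2°) = 73.4 mW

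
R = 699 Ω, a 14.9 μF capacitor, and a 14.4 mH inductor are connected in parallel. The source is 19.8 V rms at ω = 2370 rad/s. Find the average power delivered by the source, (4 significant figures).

560.9 mW

X_L = ωL = 34.13 Ω
X_C = 1/(ωC) = 28.32 Ω
Parallel: admittances add. Y = 1/R + 1/(jωL) + jωC
Y = (0.001431 + j0.006012) S
|Y| = 0.006179 S → |Z| = 1/|Y| = 161.8 Ω, ∠Z = −∠Y = -76.61°
I = V/|Z| = 122.4 mA
P = VI cos φ = 19.8 × 0.1224 × cos(-76.61°) = 560.9 mW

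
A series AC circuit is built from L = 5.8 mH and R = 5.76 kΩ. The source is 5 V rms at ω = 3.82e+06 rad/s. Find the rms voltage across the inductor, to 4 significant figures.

X_L = ωL = 22160 Ω
Z = 5760 + j22160 Ω
|Z| = √(5760² + 22160²) = 22890 Ω
I = V/|Z| = 218.4 μA
V_L = I·|Z_L| = 0.0002184 × 22160 = 4.839 V

4.839 V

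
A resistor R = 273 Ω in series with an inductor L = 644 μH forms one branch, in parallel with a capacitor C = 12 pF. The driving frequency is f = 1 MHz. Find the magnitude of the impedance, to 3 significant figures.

5830 Ω

ω = 2πf = 6.283e+06 rad/s
X_L = ωL = 4050 Ω
X_C = 1/(ωC) = 13300 Ω
Branch 1 (R+jX_L): Z₁ = 273 + j4050 Ω, |Z₁| = 4060 Ω
Branch 2 (−jX_C): Z₂ = −j13300 Ω
Parallel: Z = Z₁Z₂/(Z₁+Z₂), |Z| = 5830 Ω, ∠Z = 84.4°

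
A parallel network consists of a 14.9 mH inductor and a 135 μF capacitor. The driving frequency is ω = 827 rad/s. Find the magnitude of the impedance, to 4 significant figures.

32.80 Ω

X_L = ωL = 12.32 Ω
X_C = 1/(ωC) = 8.957 Ω
Parallel: admittances add. Y = 1/(jωL) + jωC
Y = (0 + j0.03049) S
|Y| = 0.03049 S → |Z| = 1/|Y| = 32.80 Ω, ∠Z = −∠Y = -90.00°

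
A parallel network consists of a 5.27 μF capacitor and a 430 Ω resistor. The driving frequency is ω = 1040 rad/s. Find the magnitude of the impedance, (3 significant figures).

168 Ω

X_C = 1/(ωC) = 182 Ω
Parallel: admittances add. Y = 1/R + jωC
Y = (0.00233 + j0.00548) S
|Y| = 0.00595 S → |Z| = 1/|Y| = 168 Ω, ∠Z = −∠Y = -67.0°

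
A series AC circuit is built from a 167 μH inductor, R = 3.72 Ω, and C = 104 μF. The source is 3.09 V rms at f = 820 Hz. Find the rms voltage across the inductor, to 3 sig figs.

ω = 2πf = 5152 rad/s
X_L = ωL = 0.860 Ω
X_C = 1/(ωC) = 1.87 Ω
Net reactance X = X_L − X_C = -1.01 Ω
Z = 3.72 − j1.01 Ω
|Z| = √(3.72² + 1.01²) = 3.85 Ω
I = V/|Z| = 802 mA
V_L = I·|Z_L| = 0.802 × 0.860 = 0.690 V

0.690 V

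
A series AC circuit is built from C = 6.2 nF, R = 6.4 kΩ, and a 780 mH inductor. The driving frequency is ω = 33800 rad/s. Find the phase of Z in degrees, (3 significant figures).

X_L = ωL = 26400 Ω
X_C = 1/(ωC) = 4770 Ω
Net reactance X = X_L − X_C = 21600 Ω
Z = 6400 + j21600 Ω
|Z| = √(6400² + 21600²) = 22500 Ω
∠Z = arctan(21600/6400) = 73.5°

73.5°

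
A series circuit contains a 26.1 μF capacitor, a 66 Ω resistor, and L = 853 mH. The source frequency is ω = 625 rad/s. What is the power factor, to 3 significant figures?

X_L = ωL = 533 Ω
X_C = 1/(ωC) = 61.3 Ω
Net reactance X = X_L − X_C = 472 Ω
Z = 66.0 + j472 Ω
|Z| = √(66.0² + 472²) = 476 Ω
∠Z = arctan(472/66.0) = 82.0°
cos φ = cos(82.0°) = 0.139

0.139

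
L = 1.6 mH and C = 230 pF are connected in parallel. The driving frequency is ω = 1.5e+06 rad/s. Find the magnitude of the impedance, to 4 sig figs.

X_L = ωL = 2400 Ω
X_C = 1/(ωC) = 2899 Ω
Parallel: admittances add. Y = 1/(jωL) + jωC
Y = (0 − j7.167e-05) S
|Y| = 7.167e-05 S → |Z| = 1/|Y| = 13950 Ω, ∠Z = −∠Y = 90.00°

13950 Ω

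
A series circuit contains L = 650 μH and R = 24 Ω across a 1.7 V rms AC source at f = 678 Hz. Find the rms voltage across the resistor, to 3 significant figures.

1.69 V

ω = 2πf = 4260 rad/s
X_L = ωL = 2.77 Ω
Z = 24.0 + j2.77 Ω
|Z| = √(24.0² + 2.77²) = 24.2 Ω
I = V/|Z| = 70.4 mA
V_R = I·|Z_R| = 0.0704 × 24.0 = 1.69 V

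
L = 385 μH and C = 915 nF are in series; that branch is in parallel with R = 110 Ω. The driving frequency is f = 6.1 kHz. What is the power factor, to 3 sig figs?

ω = 2πf = 38330 rad/s
X_L = ωL = 14.8 Ω
X_C = 1/(ωC) = 28.5 Ω
Branch 1: Z₁ = R = 110 Ω
Branch 2 (series LC): Z₂ = j(X_L − X_C) = −j13.8 Ω
Parallel: Z = Z₁Z₂/(Z₁+Z₂), |Z| = 13.7 Ω, ∠Z = -82.9°
cos φ = cos(-82.9°) = 0.124

0.124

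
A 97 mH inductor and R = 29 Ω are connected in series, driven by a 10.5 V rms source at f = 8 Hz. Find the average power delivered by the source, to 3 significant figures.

3.70 W

ω = 2πf = 50.27 rad/s
X_L = ωL = 4.88 Ω
Z = 29.0 + j4.88 Ω
|Z| = √(29.0² + 4.88²) = 29.4 Ω
∠Z = arctan(4.88/29.0) = 9.54°
I = V/|Z| = 357 mA
P = VI cos φ = 10.5 × 0.357 × cos(9.54°) = 3.70 W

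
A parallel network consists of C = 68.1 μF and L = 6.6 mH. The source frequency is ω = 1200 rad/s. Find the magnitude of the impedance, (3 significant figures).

22.5 Ω

X_L = ωL = 7.92 Ω
X_C = 1/(ωC) = 12.2 Ω
Parallel: admittances add. Y = 1/(jωL) + jωC
Y = (0 − j0.0445) S
|Y| = 0.0445 S → |Z| = 1/|Y| = 22.5 Ω, ∠Z = −∠Y = 90.0°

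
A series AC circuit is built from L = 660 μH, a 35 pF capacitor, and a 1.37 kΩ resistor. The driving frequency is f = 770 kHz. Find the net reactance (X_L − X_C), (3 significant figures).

-2710 Ω

ω = 2πf = 4.838e+06 rad/s
X_L = ωL = 3190 Ω
X_C = 1/(ωC) = 5910 Ω
X = 3190 − 5910 = -2710 Ω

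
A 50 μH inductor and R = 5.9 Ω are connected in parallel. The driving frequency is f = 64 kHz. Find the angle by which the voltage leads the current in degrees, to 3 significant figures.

16.4°

ω = 2πf = 402100 rad/s
X_L = ωL = 20.1 Ω
Parallel: admittances add. Y = 1/R + 1/(jωL)
Y = (0.169 − j0.0497) S
|Y| = 0.177 S → |Z| = 1/|Y| = 5.66 Ω, ∠Z = −∠Y = 16.4°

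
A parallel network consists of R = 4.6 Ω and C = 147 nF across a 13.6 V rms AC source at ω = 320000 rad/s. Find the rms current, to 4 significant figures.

3.025 A

X_C = 1/(ωC) = 21.26 Ω
Parallel: admittances add. Y = 1/R + jωC
Y = (0.2174 + j0.04704) S
|Y| = 0.2224 S → |Z| = 1/|Y| = 4.496 Ω, ∠Z = −∠Y = -12.21°
I = V/|Z| = 13.6/4.496 = 3.025 A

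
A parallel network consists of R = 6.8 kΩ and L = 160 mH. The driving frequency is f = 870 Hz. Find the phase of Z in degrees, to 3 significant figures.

82.7°

ω = 2πf = 5466 rad/s
X_L = ωL = 875 Ω
Parallel: admittances add. Y = 1/R + 1/(jωL)
Y = (0.000147 − j0.00114) S
|Y| = 0.00115 S → |Z| = 1/|Y| = 867 Ω, ∠Z = −∠Y = 82.7°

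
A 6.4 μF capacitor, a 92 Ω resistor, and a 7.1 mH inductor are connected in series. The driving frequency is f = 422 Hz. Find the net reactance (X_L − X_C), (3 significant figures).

ω = 2πf = 2652 rad/s
X_L = ωL = 18.8 Ω
X_C = 1/(ωC) = 58.9 Ω
X = 18.8 − 58.9 = -40.1 Ω

-40.1 Ω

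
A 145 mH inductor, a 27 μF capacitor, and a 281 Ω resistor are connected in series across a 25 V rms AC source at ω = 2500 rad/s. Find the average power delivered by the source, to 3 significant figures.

X_L = ωL = 362 Ω
X_C = 1/(ωC) = 14.8 Ω
Net reactance X = X_L − X_C = 348 Ω
Z = 281 + j348 Ω
|Z| = √(281² + 348²) = 447 Ω
∠Z = arctan(348/281) = 51.1°
I = V/|Z| = 55.9 mA
P = VI cos φ = 25 × 0.0559 × cos(51.1°) = 879 mW

879 mW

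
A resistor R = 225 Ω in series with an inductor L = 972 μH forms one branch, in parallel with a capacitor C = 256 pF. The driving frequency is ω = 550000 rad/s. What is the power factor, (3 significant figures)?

X_L = ωL = 535 Ω
X_C = 1/(ωC) = 7100 Ω
Branch 1 (R+jX_L): Z₁ = 225 + j535 Ω, |Z₁| = 580 Ω
Branch 2 (−jX_C): Z₂ = −j7100 Ω
Parallel: Z = Z₁Z₂/(Z₁+Z₂), |Z| = 627 Ω, ∠Z = 65.2°
cos φ = cos(65.2°) = 0.419

0.419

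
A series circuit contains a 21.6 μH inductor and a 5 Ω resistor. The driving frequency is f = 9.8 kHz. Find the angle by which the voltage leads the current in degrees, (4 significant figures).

ω = 2πf = 61580 rad/s
X_L = ωL = 1.330 Ω
Z = 5.000 + j1.330 Ω
|Z| = √(5.000² + 1.330²) = 5.174 Ω
∠Z = arctan(1.330/5.000) = 14.90°

14.90°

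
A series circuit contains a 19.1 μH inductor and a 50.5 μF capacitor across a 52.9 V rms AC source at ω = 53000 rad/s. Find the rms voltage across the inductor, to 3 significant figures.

X_L = ωL = 1.01 Ω
X_C = 1/(ωC) = 0.374 Ω
Net reactance X = X_L − X_C = 0.639 Ω
Z = j0.639 Ω
|Z| = √(0² + 0.639²) = 0.639 Ω
I = V/|Z| = 82.8 A
V_L = I·|Z_L| = 82.8 × 1.01 = 83.8 V

83.8 V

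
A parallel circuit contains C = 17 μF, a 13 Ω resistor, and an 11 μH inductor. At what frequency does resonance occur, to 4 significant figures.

ω₀ = 1/√(LC) = 1/√(1.1e-05 × 1.7e-05) = 73130 rad/s
f₀ = ω₀/(2π) = 11.64 kHz

11.64 kHz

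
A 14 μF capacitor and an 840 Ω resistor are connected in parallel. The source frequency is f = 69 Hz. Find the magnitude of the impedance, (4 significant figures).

ω = 2πf = 433.5 rad/s
X_C = 1/(ωC) = 164.8 Ω
Parallel: admittances add. Y = 1/R + jωC
Y = (0.001190 + j0.006070) S
|Y| = 0.006185 S → |Z| = 1/|Y| = 161.7 Ω, ∠Z = −∠Y = -78.90°

161.7 Ω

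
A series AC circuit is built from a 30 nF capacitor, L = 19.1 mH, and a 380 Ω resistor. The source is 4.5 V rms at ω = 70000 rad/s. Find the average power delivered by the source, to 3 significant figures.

8.69 mW

X_L = ωL = 1340 Ω
X_C = 1/(ωC) = 476 Ω
Net reactance X = X_L − X_C = 861 Ω
Z = 380 + j861 Ω
|Z| = √(380² + 861²) = 941 Ω
∠Z = arctan(861/380) = 66.2°
I = V/|Z| = 4.78 mA
P = VI cos φ = 4.5 × 0.00478 × cos(66.2°) = 8.69 mW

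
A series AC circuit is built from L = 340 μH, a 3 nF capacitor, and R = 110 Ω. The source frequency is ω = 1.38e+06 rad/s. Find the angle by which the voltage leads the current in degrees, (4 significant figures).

X_L = ωL = 469.2 Ω
X_C = 1/(ωC) = 241.5 Ω
Net reactance X = X_L − X_C = 227.7 Ω
Z = 110.0 + j227.7 Ω
|Z| = √(110.0² + 227.7²) = 252.8 Ω
∠Z = arctan(227.7/110.0) = 64.21°

64.21°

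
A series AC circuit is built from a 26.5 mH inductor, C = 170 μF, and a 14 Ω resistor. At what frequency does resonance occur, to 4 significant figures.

ω₀ = 1/√(LC) = 1/√(0.0265 × 0.00017) = 471.1 rad/s
f₀ = ω₀/(2π) = 74.98 Hz

74.98 Hz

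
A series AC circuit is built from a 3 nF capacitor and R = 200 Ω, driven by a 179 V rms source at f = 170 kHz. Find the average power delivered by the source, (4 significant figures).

46.64 W

ω = 2πf = 1.068e+06 rad/s
X_C = 1/(ωC) = 312.1 Ω
Z = 200.0 − j312.1 Ω
|Z| = √(200.0² + 312.1²) = 370.7 Ω
∠Z = arctan(-312.1/200.0) = -57.34°
I = V/|Z| = 482.9 mA
P = VI cos φ = 179 × 0.4829 × cos(-57.34°) = 46.64 W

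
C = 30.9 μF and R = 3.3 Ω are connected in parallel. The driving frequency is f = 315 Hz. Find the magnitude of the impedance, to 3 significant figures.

ω = 2πf = 1979 rad/s
X_C = 1/(ωC) = 16.4 Ω
Parallel: admittances add. Y = 1/R + jωC
Y = (0.303 + j0.0612) S
|Y| = 0.309 S → |Z| = 1/|Y| = 3.23 Ω, ∠Z = −∠Y = -11.4°

3.23 Ω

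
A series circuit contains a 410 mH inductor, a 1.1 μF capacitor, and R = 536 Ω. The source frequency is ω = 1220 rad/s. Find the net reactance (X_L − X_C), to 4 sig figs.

X_L = ωL = 500.2 Ω
X_C = 1/(ωC) = 745.2 Ω
X = 500.2 − 745.2 = -245.0 Ω

-245.0 Ω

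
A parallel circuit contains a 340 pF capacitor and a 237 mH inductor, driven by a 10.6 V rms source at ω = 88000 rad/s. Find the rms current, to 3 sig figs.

X_L = ωL = 20900 Ω
X_C = 1/(ωC) = 33400 Ω
Parallel: admittances add. Y = 1/(jωL) + jωC
Y = (0 − j1.8e-05) S
|Y| = 1.8e-05 S → |Z| = 1/|Y| = 55500 Ω, ∠Z = −∠Y = 90.0°
I = V/|Z| = 10.6/55500 = 191 μA

191 μA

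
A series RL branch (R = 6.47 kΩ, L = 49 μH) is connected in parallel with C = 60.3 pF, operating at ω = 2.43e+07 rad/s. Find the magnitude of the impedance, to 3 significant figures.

692 Ω

X_L = ωL = 1190 Ω
X_C = 1/(ωC) = 682 Ω
Branch 1 (R+jX_L): Z₁ = 6470 + j1190 Ω, |Z₁| = 6580 Ω
Branch 2 (−jX_C): Z₂ = −j682 Ω
Parallel: Z = Z₁Z₂/(Z₁+Z₂), |Z| = 692 Ω, ∠Z = -84.1°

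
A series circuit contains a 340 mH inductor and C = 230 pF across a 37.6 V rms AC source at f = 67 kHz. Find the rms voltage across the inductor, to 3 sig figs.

ω = 2πf = 421000 rad/s
X_L = ωL = 143000 Ω
X_C = 1/(ωC) = 10300 Ω
Net reactance X = X_L − X_C = 133000 Ω
Z = j133000 Ω
|Z| = √(0² + 133000²) = 133000 Ω
I = V/|Z| = 283 μA
V_L = I·|Z_L| = 0.000283 × 143000 = 40.5 V

40.5 V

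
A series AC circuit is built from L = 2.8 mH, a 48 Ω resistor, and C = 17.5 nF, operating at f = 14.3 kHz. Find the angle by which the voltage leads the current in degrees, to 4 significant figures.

-82.88°

ω = 2πf = 89850 rad/s
X_L = ωL = 251.6 Ω
X_C = 1/(ωC) = 636.0 Ω
Net reactance X = X_L − X_C = -384.4 Ω
Z = 48.00 − j384.4 Ω
|Z| = √(48.00² + 384.4²) = 387.4 Ω
∠Z = arctan(-384.4/48.00) = -82.88°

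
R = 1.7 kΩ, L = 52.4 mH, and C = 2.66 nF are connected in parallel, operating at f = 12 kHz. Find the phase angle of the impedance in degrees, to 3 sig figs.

ω = 2πf = 75400 rad/s
X_L = ωL = 3950 Ω
X_C = 1/(ωC) = 4990 Ω
Parallel: admittances add. Y = 1/R + 1/(jωL) + jωC
Y = (0.000588 − j5.25e-05) S
|Y| = 0.000591 S → |Z| = 1/|Y| = 1690 Ω, ∠Z = −∠Y = 5.10°

5.10°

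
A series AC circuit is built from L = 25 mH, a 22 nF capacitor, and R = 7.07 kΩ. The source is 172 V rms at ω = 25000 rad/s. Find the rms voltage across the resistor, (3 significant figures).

X_L = ωL = 625 Ω
X_C = 1/(ωC) = 1820 Ω
Net reactance X = X_L − X_C = -1190 Ω
Z = 7070 − j1190 Ω
|Z| = √(7070² + 1190²) = 7170 Ω
I = V/|Z| = 24.0 mA
V_R = I·|Z_R| = 0.0240 × 7070 = 170 V

170 V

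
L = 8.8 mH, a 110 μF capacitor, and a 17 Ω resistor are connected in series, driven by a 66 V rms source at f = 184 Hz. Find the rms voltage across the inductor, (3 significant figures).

ω = 2πf = 1156 rad/s
X_L = ωL = 10.2 Ω
X_C = 1/(ωC) = 7.86 Ω
Net reactance X = X_L − X_C = 2.31 Ω
Z = 17.0 + j2.31 Ω
|Z| = √(17.0² + 2.31²) = 17.2 Ω
I = V/|Z| = 3.85 A
V_L = I·|Z_L| = 3.85 × 10.2 = 39.1 V

39.1 V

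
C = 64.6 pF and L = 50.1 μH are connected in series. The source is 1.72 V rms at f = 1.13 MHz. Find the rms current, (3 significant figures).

ω = 2πf = 7.1e+06 rad/s
X_L = ωL = 356 Ω
X_C = 1/(ωC) = 2180 Ω
Net reactance X = X_L − X_C = -1820 Ω
Z = − j1820 Ω
|Z| = √(0² + 1820²) = 1820 Ω
I = V/|Z| = 1.72/1820 = 943 μA

943 μA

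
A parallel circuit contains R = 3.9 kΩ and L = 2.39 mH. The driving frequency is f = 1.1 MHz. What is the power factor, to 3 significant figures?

0.973

ω = 2πf = 6.912e+06 rad/s
X_L = ωL = 16500 Ω
Parallel: admittances add. Y = 1/R + 1/(jωL)
Y = (0.000256 − j6.05e-05) S
|Y| = 0.000263 S → |Z| = 1/|Y| = 3800 Ω, ∠Z = −∠Y = 13.3°
cos φ = cos(13.3°) = 0.973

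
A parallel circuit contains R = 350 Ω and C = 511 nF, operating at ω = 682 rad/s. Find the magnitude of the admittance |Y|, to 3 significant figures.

X_C = 1/(ωC) = 2870 Ω
Parallel: admittances add. Y = 1/R + jωC
Y = (0.00286 + j0.000349) S
|Y| = 0.00288 S → |Z| = 1/|Y| = 347 Ω, ∠Z = −∠Y = -6.95°

2.88 mS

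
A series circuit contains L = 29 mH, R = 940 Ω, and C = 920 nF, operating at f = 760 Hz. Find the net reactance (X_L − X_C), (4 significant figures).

-89.14 Ω

ω = 2πf = 4775 rad/s
X_L = ωL = 138.5 Ω
X_C = 1/(ωC) = 227.6 Ω
X = 138.5 − 227.6 = -89.14 Ω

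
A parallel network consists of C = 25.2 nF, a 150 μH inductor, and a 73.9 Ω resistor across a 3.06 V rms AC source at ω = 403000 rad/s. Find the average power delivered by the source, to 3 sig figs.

127 mW

X_L = ωL = 60.4 Ω
X_C = 1/(ωC) = 98.5 Ω
Parallel: admittances add. Y = 1/R + 1/(jωL) + jωC
Y = (0.0135 − j0.00639) S
|Y| = 0.0150 S → |Z| = 1/|Y| = 66.8 Ω, ∠Z = −∠Y = 25.3°
I = V/|Z| = 45.8 mA
P = VI cos φ = 3.06 × 0.0458 × cos(25.3°) = 127 mW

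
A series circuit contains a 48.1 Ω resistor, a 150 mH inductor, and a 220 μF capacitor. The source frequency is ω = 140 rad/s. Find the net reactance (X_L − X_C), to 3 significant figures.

-11.5 Ω

X_L = ωL = 21.0 Ω
X_C = 1/(ωC) = 32.5 Ω
X = 21.0 − 32.5 = -11.5 Ω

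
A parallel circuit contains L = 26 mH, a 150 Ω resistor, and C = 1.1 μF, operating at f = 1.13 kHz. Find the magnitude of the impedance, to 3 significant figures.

ω = 2πf = 7100 rad/s
X_L = ωL = 185 Ω
X_C = 1/(ωC) = 128 Ω
Parallel: admittances add. Y = 1/R + 1/(jωL) + jωC
Y = (0.00667 + j0.00239) S
|Y| = 0.00708 S → |Z| = 1/|Y| = 141 Ω, ∠Z = −∠Y = -19.7°

141 Ω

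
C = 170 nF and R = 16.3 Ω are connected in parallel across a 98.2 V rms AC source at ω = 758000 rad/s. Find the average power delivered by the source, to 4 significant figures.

X_C = 1/(ωC) = 7.760 Ω
Parallel: admittances add. Y = 1/R + jωC
Y = (0.06135 + j0.1289) S
|Y| = 0.1427 S → |Z| = 1/|Y| = 7.007 Ω, ∠Z = −∠Y = -64.54°
I = V/|Z| = 14.01 A
P = VI cos φ = 98.2 × 14.01 × cos(-64.54°) = 591.6 W

591.6 W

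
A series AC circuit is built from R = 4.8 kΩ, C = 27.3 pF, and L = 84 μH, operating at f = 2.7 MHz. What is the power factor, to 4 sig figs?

ω = 2πf = 1.696e+07 rad/s
X_L = ωL = 1425 Ω
X_C = 1/(ωC) = 2159 Ω
Net reactance X = X_L − X_C = -734.2 Ω
Z = 4800 − j734.2 Ω
|Z| = √(4800² + 734.2²) = 4856 Ω
∠Z = arctan(-734.2/4800) = -8.696°
cos φ = cos(-8.696°) = 0.9885

0.9885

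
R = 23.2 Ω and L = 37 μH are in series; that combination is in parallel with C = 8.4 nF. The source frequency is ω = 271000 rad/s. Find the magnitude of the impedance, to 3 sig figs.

X_L = ωL = 10.0 Ω
X_C = 1/(ωC) = 439 Ω
Branch 1 (R+jX_L): Z₁ = 23.2 + j10.0 Ω, |Z₁| = 25.3 Ω
Branch 2 (−jX_C): Z₂ = −j439 Ω
Parallel: Z = Z₁Z₂/(Z₁+Z₂), |Z| = 25.8 Ω, ∠Z = 20.3°

25.8 Ω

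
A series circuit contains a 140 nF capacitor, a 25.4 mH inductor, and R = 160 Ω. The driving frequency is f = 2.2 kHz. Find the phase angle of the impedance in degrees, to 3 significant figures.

ω = 2πf = 13820 rad/s
X_L = ωL = 351 Ω
X_C = 1/(ωC) = 517 Ω
Net reactance X = X_L − X_C = -166 Ω
Z = 160 − j166 Ω
|Z| = √(160² + 166²) = 230 Ω
∠Z = arctan(-166/160) = -46.0°

-46.0°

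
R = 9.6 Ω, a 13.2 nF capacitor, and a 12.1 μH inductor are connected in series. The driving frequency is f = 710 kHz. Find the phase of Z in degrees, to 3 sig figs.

ω = 2πf = 4.461e+06 rad/s
X_L = ωL = 54.0 Ω
X_C = 1/(ωC) = 17.0 Ω
Net reactance X = X_L − X_C = 37.0 Ω
Z = 9.60 + j37.0 Ω
|Z| = √(9.60² + 37.0²) = 38.2 Ω
∠Z = arctan(37.0/9.60) = 75.5°

75.5°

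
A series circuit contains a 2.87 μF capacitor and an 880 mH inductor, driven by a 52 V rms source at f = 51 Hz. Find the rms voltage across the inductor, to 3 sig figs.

ω = 2πf = 320.4 rad/s
X_L = ωL = 282 Ω
X_C = 1/(ωC) = 1090 Ω
Net reactance X = X_L − X_C = -805 Ω
Z = − j805 Ω
|Z| = √(0² + 805²) = 805 Ω
I = V/|Z| = 64.6 mA
V_L = I·|Z_L| = 0.0646 × 282 = 18.2 V

18.2 V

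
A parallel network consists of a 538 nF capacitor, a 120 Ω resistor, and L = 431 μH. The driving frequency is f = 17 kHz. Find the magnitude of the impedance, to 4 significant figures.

27.25 Ω

ω = 2πf = 106800 rad/s
X_L = ωL = 46.04 Ω
X_C = 1/(ωC) = 17.40 Ω
Parallel: admittances add. Y = 1/R + 1/(jωL) + jωC
Y = (0.008333 + j0.03574) S
|Y| = 0.03670 S → |Z| = 1/|Y| = 27.25 Ω, ∠Z = −∠Y = -76.88°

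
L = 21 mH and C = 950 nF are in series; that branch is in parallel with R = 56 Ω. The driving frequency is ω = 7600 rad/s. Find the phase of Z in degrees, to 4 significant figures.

69.36°

X_L = ωL = 159.6 Ω
X_C = 1/(ωC) = 138.5 Ω
Branch 1: Z₁ = R = 56.00 Ω
Branch 2 (series LC): Z₂ = j(X_L − X_C) = j21.10 Ω
Parallel: Z = Z₁Z₂/(Z₁+Z₂), |Z| = 19.74 Ω, ∠Z = 69.36°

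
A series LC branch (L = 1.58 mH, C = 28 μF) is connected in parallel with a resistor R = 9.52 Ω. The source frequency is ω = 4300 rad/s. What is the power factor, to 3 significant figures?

X_L = ωL = 6.79 Ω
X_C = 1/(ωC) = 8.31 Ω
Branch 1: Z₁ = R = 9.52 Ω
Branch 2 (series LC): Z₂ = j(X_L − X_C) = −j1.51 Ω
Parallel: Z = Z₁Z₂/(Z₁+Z₂), |Z| = 1.49 Ω, ∠Z = -81.0°
cos φ = cos(-81.0°) = 0.157

0.157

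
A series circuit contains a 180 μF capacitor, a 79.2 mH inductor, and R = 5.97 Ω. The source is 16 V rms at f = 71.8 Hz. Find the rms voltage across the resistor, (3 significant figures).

3.95 V

ω = 2πf = 451.1 rad/s
X_L = ωL = 35.7 Ω
X_C = 1/(ωC) = 12.3 Ω
Net reactance X = X_L − X_C = 23.4 Ω
Z = 5.97 + j23.4 Ω
|Z| = √(5.97² + 23.4²) = 24.2 Ω
I = V/|Z| = 662 mA
V_R = I·|Z_R| = 0.662 × 5.97 = 3.95 V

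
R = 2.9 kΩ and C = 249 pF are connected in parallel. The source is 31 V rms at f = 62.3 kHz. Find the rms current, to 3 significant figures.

ω = 2πf = 391400 rad/s
X_C = 1/(ωC) = 10300 Ω
Parallel: admittances add. Y = 1/R + jωC
Y = (0.000345 + j9.75e-05) S
|Y| = 0.000358 S → |Z| = 1/|Y| = 2790 Ω, ∠Z = −∠Y = -15.8°
I = V/|Z| = 31/2790 = 11.1 mA

11.1 mA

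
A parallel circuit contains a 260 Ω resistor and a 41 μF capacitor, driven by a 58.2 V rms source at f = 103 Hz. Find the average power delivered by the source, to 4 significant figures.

13.03 W

ω = 2πf = 647.2 rad/s
X_C = 1/(ωC) = 37.69 Ω
Parallel: admittances add. Y = 1/R + jωC
Y = (0.003846 + j0.02653) S
|Y| = 0.02681 S → |Z| = 1/|Y| = 37.30 Ω, ∠Z = −∠Y = -81.75°
I = V/|Z| = 1.560 A
P = VI cos φ = 58.2 × 1.560 × cos(-81.75°) = 13.03 W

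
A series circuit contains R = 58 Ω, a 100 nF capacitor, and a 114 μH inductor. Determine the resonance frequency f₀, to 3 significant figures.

47.1 kHz

ω₀ = 1/√(LC) = 1/√(0.000114 × 1e-07) = 296200 rad/s
f₀ = ω₀/(2π) = 47.1 kHz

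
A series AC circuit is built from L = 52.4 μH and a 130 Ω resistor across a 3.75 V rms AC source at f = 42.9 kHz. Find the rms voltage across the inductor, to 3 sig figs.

ω = 2πf = 269500 rad/s
X_L = ωL = 14.1 Ω
Z = 130 + j14.1 Ω
|Z| = √(130² + 14.1²) = 131 Ω
I = V/|Z| = 28.7 mA
V_L = I·|Z_L| = 0.0287 × 14.1 = 0.405 V

0.405 V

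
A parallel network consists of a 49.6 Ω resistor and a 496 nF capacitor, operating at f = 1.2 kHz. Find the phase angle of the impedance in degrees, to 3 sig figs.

-10.5°

ω = 2πf = 7540 rad/s
X_C = 1/(ωC) = 267 Ω
Parallel: admittances add. Y = 1/R + jωC
Y = (0.0202 + j0.00374) S
|Y| = 0.0205 S → |Z| = 1/|Y| = 48.8 Ω, ∠Z = −∠Y = -10.5°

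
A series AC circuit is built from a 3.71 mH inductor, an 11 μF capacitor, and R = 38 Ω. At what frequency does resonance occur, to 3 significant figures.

ω₀ = 1/√(LC) = 1/√(0.00371 × 1.1e-05) = 4950 rad/s
f₀ = ω₀/(2π) = 788 Hz

788 Hz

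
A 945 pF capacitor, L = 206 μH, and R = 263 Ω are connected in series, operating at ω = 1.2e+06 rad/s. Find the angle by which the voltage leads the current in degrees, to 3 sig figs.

X_L = ωL = 247 Ω
X_C = 1/(ωC) = 882 Ω
Net reactance X = X_L − X_C = -635 Ω
Z = 263 − j635 Ω
|Z| = √(263² + 635²) = 687 Ω
∠Z = arctan(-635/263) = -67.5°

-67.5°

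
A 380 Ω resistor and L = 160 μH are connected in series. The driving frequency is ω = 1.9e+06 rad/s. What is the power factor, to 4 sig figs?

X_L = ωL = 304.0 Ω
Z = 380.0 + j304.0 Ω
|Z| = √(380.0² + 304.0²) = 486.6 Ω
∠Z = arctan(304.0/380.0) = 38.66°
cos φ = cos(38.66°) = 0.7809

0.7809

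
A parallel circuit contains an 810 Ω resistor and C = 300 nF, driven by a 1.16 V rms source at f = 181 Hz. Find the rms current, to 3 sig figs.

ω = 2πf = 1137 rad/s
X_C = 1/(ωC) = 2930 Ω
Parallel: admittances add. Y = 1/R + jωC
Y = (0.00123 + j0.000341) S
|Y| = 0.00128 S → |Z| = 1/|Y| = 781 Ω, ∠Z = −∠Y = -15.4°
I = V/|Z| = 1.16/781 = 1.49 mA

1.49 mA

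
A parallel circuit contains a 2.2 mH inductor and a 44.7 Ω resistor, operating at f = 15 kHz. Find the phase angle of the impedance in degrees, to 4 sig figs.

12.17°

ω = 2πf = 94250 rad/s
X_L = ωL = 207.3 Ω
Parallel: admittances add. Y = 1/R + 1/(jωL)
Y = (0.02237 − j0.004823) S
|Y| = 0.02289 S → |Z| = 1/|Y| = 43.70 Ω, ∠Z = −∠Y = 12.17°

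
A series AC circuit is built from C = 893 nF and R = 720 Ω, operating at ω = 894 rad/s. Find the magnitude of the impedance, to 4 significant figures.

X_C = 1/(ωC) = 1253 Ω
Z = 720.0 − j1253 Ω
|Z| = √(720.0² + 1253²) = 1445 Ω

1445 Ω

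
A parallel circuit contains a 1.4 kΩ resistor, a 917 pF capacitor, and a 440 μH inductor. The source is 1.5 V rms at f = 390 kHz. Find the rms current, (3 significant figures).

ω = 2πf = 2.45e+06 rad/s
X_L = ωL = 1080 Ω
X_C = 1/(ωC) = 445 Ω
Parallel: admittances add. Y = 1/R + 1/(jωL) + jωC
Y = (0.000714 + j0.00132) S
|Y| = 0.00150 S → |Z| = 1/|Y| = 666 Ω, ∠Z = −∠Y = -61.6°
I = V/|Z| = 1.5/666 = 2.25 mA

2.25 mA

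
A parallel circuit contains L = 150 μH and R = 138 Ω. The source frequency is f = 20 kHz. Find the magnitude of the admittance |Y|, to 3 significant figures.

ω = 2πf = 125700 rad/s
X_L = ωL = 18.8 Ω
Parallel: admittances add. Y = 1/R + 1/(jωL)
Y = (0.00725 − j0.0531) S
|Y| = 0.0535 S → |Z| = 1/|Y| = 18.7 Ω, ∠Z = −∠Y = 82.2°

53.5 mS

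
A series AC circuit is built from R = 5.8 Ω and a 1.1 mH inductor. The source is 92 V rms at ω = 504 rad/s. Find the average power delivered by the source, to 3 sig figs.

X_L = ωL = 0.554 Ω
Z = 5.80 + j0.554 Ω
|Z| = √(5.80² + 0.554²) = 5.83 Ω
∠Z = arctan(0.554/5.80) = 5.46°
I = V/|Z| = 15.8 A
P = VI cos φ = 92 × 15.8 × cos(5.46°) = 1.45 kW

1.45 kW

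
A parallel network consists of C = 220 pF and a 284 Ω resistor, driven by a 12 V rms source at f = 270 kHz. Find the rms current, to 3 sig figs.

ω = 2πf = 1.696e+06 rad/s
X_C = 1/(ωC) = 2680 Ω
Parallel: admittances add. Y = 1/R + jωC
Y = (0.00352 + j0.000373) S
|Y| = 0.00354 S → |Z| = 1/|Y| = 282 Ω, ∠Z = −∠Y = -6.05°
I = V/|Z| = 12/282 = 42.5 mA

42.5 mA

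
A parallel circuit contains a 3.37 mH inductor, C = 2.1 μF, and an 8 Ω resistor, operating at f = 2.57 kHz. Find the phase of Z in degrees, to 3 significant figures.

-7.08°

ω = 2πf = 16150 rad/s
X_L = ωL = 54.4 Ω
X_C = 1/(ωC) = 29.5 Ω
Parallel: admittances add. Y = 1/R + 1/(jωL) + jωC
Y = (0.125 + j0.0155) S
|Y| = 0.126 S → |Z| = 1/|Y| = 7.94 Ω, ∠Z = −∠Y = -7.08°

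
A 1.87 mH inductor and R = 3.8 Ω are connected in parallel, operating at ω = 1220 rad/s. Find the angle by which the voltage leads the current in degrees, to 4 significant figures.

X_L = ωL = 2.281 Ω
Parallel: admittances add. Y = 1/R + 1/(jωL)
Y = (0.2632 − j0.4383) S
|Y| = 0.5113 S → |Z| = 1/|Y| = 1.956 Ω, ∠Z = −∠Y = 59.02°

59.02°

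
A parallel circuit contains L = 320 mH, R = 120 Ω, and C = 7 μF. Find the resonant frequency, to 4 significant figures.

106.3 Hz

ω₀ = 1/√(LC) = 1/√(0.32 × 7e-06) = 668.2 rad/s
f₀ = ω₀/(2π) = 106.3 Hz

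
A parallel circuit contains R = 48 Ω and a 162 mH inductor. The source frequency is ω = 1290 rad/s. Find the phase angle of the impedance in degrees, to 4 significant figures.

12.94°

X_L = ωL = 209.0 Ω
Parallel: admittances add. Y = 1/R + 1/(jωL)
Y = (0.02083 − j0.004785) S
|Y| = 0.02138 S → |Z| = 1/|Y| = 46.78 Ω, ∠Z = −∠Y = 12.94°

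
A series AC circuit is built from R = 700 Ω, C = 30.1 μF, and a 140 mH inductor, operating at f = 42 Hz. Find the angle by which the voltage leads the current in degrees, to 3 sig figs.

ω = 2πf = 263.9 rad/s
X_L = ωL = 36.9 Ω
X_C = 1/(ωC) = 126 Ω
Net reactance X = X_L − X_C = -88.9 Ω
Z = 700 − j88.9 Ω
|Z| = √(700² + 88.9²) = 706 Ω
∠Z = arctan(-88.9/700) = -7.24°

-7.24°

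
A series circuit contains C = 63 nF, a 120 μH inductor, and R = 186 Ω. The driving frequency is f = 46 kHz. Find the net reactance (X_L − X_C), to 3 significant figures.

-20.2 Ω

ω = 2πf = 289000 rad/s
X_L = ωL = 34.7 Ω
X_C = 1/(ωC) = 54.9 Ω
X = 34.7 − 54.9 = -20.2 Ω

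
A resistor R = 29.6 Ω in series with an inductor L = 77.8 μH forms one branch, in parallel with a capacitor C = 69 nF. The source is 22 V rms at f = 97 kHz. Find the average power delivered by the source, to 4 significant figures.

ω = 2πf = 609500 rad/s
X_L = ωL = 47.42 Ω
X_C = 1/(ωC) = 23.78 Ω
Branch 1 (R+jX_L): Z₁ = 29.60 + j47.42 Ω, |Z₁| = 55.90 Ω
Branch 2 (−jX_C): Z₂ = −j23.78 Ω
Parallel: Z = Z₁Z₂/(Z₁+Z₂), |Z| = 35.09 Ω, ∠Z = -70.58°
I = V/|Z| = 627.0 mA
P = VI cos φ = 22 × 0.6270 × cos(-70.58°) = 4.585 W

4.585 W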